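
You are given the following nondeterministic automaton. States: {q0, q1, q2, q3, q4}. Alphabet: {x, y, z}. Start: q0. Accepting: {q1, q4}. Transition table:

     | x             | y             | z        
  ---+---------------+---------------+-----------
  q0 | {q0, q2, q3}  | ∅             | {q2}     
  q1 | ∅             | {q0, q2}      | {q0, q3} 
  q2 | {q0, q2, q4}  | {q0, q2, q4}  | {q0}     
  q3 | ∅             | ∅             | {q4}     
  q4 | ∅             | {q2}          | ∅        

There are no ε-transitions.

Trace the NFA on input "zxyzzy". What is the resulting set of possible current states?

Start in {q0}.
Read 'z': q0→{q2}; now {q2}.
Read 'x': q2→{q0, q2, q4}; now {q0, q2, q4}.
Read 'y': q0→∅, q2→{q0, q2, q4}, q4→{q2}; now {q0, q2, q4}.
Read 'z': q0→{q2}, q2→{q0}, q4→∅; now {q0, q2}.
Read 'z': q0→{q2}, q2→{q0}; now {q0, q2}.
Read 'y': q0→∅, q2→{q0, q2, q4}; now {q0, q2, q4}.

{q0, q2, q4}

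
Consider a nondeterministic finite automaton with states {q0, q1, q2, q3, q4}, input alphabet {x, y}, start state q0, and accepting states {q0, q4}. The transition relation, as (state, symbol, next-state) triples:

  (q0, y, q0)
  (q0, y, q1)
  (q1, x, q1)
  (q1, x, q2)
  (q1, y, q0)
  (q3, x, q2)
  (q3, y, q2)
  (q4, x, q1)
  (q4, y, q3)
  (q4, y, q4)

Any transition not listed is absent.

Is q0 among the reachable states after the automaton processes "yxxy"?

Yes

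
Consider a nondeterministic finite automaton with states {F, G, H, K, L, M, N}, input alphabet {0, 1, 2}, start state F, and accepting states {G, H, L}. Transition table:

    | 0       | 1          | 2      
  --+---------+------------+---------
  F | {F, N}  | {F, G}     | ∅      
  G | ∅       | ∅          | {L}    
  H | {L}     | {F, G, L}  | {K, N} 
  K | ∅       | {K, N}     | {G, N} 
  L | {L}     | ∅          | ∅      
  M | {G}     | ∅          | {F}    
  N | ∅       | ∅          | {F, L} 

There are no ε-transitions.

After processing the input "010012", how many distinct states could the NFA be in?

1

Start in {F}.
Read '0': {F} → {F, N}.
Read '1': {F, N} → {F, G}.
Read '0': {F, G} → {F, N}.
Read '0': {F, N} → {F, N}.
Read '1': {F, N} → {F, G}.
Read '2': {F, G} → {L}.
That set has 1 state.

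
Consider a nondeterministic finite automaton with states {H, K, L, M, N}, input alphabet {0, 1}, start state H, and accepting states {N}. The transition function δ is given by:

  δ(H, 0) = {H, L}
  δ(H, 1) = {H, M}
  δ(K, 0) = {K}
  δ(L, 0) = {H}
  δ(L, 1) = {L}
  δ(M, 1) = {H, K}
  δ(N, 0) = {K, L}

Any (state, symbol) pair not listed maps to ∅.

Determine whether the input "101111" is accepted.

No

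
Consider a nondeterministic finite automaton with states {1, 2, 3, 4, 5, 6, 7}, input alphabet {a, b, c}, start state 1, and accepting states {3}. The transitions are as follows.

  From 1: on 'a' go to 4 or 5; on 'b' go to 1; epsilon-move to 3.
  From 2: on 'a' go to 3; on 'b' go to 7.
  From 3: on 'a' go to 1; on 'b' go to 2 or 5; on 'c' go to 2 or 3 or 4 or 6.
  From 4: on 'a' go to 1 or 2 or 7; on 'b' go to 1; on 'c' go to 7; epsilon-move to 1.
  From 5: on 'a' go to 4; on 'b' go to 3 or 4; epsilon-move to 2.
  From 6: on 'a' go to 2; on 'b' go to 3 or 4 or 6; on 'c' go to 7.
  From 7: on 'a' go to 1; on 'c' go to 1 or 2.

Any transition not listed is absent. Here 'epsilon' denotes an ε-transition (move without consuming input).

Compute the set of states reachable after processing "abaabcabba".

{1, 2, 3, 4, 5, 7}

Start: ε-closure({1}) = {1, 3}.
Read 'a': 1→{4, 5}, 3→{1}; union {1, 4, 5}; ε-closure = {1, 2, 3, 4, 5}.
Read 'b': 1→{1}, 2→{7}, 3→{2, 5}, 4→{1}, 5→{3, 4}; now {1, 2, 3, 4, 5, 7}.
Read 'a': 1→{4, 5}, 2→{3}, 3→{1}, 4→{1, 2, 7}, 5→{4}, 7→{1}; now {1, 2, 3, 4, 5, 7}.
Read 'a': 1→{4, 5}, 2→{3}, 3→{1}, 4→{1, 2, 7}, 5→{4}, 7→{1}; now {1, 2, 3, 4, 5, 7}.
Read 'b': 1→{1}, 2→{7}, 3→{2, 5}, 4→{1}, 5→{3, 4}, 7→∅; now {1, 2, 3, 4, 5, 7}.
Read 'c': 1→∅, 2→∅, 3→{2, 3, 4, 6}, 4→{7}, 5→∅, 7→{1, 2}; now {1, 2, 3, 4, 6, 7}.
Read 'a': 1→{4, 5}, 2→{3}, 3→{1}, 4→{1, 2, 7}, 6→{2}, 7→{1}; now {1, 2, 3, 4, 5, 7}.
Read 'b': 1→{1}, 2→{7}, 3→{2, 5}, 4→{1}, 5→{3, 4}, 7→∅; now {1, 2, 3, 4, 5, 7}.
Read 'b': 1→{1}, 2→{7}, 3→{2, 5}, 4→{1}, 5→{3, 4}, 7→∅; now {1, 2, 3, 4, 5, 7}.
Read 'a': 1→{4, 5}, 2→{3}, 3→{1}, 4→{1, 2, 7}, 5→{4}, 7→{1}; now {1, 2, 3, 4, 5, 7}.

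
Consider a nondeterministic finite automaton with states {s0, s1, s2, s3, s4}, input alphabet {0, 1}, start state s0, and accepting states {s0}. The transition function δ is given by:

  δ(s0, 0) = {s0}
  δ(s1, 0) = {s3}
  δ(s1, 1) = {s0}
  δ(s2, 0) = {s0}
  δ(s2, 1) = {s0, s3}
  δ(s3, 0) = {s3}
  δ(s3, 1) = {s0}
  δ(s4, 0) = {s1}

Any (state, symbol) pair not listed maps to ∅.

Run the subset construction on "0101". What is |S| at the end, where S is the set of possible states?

Start in {s0}.
Read '0': s0→{s0}; now {s0}.
Read '1': s0→∅; now ∅.
The set is empty and remains empty for the remaining 2 symbols.
That set has 0 states.

0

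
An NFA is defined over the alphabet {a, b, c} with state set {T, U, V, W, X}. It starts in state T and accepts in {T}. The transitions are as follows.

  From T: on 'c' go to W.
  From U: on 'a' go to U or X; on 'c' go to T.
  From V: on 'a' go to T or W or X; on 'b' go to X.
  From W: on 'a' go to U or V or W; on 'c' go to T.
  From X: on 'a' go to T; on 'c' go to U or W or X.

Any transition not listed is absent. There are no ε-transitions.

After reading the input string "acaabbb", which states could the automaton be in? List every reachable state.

Start in {T}.
Read 'a': T→∅; now ∅.
The set is empty and remains empty for the remaining 6 symbols.

∅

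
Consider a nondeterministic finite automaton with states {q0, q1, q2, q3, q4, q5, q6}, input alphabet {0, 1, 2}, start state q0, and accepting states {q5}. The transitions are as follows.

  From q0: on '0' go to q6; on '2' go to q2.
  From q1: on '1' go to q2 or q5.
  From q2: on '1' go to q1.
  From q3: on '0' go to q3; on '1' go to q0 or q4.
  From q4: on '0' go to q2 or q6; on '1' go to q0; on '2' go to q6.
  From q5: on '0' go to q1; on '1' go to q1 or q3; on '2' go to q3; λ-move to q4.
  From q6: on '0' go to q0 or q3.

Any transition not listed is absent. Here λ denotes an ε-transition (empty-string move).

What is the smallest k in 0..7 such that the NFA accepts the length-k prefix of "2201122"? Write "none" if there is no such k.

none

Start in {q0}.
Read '2': {q0} → {q2}.
Read '2': {q2} → ∅.
The set is empty and remains empty for the remaining 5 symbols.
No reachable set along the way intersects F.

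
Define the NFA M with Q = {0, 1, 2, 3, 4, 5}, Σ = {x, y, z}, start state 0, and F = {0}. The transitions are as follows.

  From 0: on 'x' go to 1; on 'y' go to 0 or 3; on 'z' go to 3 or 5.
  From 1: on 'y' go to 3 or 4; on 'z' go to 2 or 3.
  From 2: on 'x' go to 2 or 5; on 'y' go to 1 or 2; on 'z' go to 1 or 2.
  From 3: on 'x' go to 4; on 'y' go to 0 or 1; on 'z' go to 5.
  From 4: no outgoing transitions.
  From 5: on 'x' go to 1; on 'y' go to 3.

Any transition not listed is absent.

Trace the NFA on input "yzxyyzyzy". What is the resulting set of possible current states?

{0, 1, 2, 3, 4}

Start in {0}.
Read 'y': {0} → {0, 3}.
Read 'z': {0, 3} → {3, 5}.
Read 'x': {3, 5} → {1, 4}.
Read 'y': {1, 4} → {3, 4}.
Read 'y': {3, 4} → {0, 1}.
Read 'z': {0, 1} → {2, 3, 5}.
Read 'y': {2, 3, 5} → {0, 1, 2, 3}.
Read 'z': {0, 1, 2, 3} → {1, 2, 3, 5}.
Read 'y': {1, 2, 3, 5} → {0, 1, 2, 3, 4}.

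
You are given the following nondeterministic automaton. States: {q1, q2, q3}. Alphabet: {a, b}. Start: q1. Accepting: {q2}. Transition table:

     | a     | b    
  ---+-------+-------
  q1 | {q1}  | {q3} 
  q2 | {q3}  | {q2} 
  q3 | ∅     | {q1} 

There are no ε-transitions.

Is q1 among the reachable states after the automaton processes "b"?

No

Start in {q1}.
Read 'b': q1→{q3}; now {q3}.
State q1 is not in {q3}.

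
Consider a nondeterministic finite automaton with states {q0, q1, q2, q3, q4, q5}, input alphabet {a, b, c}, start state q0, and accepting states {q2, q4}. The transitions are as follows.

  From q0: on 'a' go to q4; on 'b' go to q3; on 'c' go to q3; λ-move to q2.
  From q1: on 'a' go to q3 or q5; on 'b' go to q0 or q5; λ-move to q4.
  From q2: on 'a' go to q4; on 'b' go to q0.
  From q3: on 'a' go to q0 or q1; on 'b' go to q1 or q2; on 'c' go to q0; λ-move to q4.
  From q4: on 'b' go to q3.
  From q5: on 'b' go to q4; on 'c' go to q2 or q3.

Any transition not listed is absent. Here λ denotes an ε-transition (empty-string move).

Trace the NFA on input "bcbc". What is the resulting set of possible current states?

{q0, q2, q3, q4}

Start: ε-closure({q0}) = {q0, q2}.
Read 'b': q0→{q3}, q2→{q0}; union {q0, q3}; ε-closure = {q0, q2, q3, q4}.
Read 'c': q0→{q3}, q2→∅, q3→{q0}, q4→∅; union {q0, q3}; ε-closure = {q0, q2, q3, q4}.
Read 'b': q0→{q3}, q2→{q0}, q3→{q1, q2}, q4→{q3}; union {q0, q1, q2, q3}; ε-closure = {q0, q1, q2, q3, q4}.
Read 'c': q0→{q3}, q1→∅, q2→∅, q3→{q0}, q4→∅; union {q0, q3}; ε-closure = {q0, q2, q3, q4}.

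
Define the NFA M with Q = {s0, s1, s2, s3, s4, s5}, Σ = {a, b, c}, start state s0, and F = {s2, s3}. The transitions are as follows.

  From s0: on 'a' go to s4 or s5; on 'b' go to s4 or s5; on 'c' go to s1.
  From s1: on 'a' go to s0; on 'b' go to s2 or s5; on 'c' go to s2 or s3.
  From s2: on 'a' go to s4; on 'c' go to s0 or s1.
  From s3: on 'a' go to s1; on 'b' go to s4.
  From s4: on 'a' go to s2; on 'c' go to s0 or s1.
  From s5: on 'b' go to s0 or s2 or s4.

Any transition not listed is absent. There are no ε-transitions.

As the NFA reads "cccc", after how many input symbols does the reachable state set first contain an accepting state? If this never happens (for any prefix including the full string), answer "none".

2

Start in {s0}.
Read 'c': s0→{s1}; now {s1}.
Read 'c': s1→{s2, s3}; now {s2, s3}.
None of the earlier sets intersect F, but {s2, s3} does.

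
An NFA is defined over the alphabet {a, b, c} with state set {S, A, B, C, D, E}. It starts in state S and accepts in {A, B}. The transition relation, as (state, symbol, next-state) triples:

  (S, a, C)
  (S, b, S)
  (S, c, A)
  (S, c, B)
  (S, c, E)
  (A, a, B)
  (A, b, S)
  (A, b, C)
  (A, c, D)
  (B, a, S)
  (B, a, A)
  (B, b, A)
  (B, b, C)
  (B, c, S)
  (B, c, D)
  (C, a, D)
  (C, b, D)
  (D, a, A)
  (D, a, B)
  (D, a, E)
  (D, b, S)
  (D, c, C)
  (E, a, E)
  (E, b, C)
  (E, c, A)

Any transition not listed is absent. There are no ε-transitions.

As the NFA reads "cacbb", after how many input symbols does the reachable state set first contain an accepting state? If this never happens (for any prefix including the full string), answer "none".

Start in {S}.
Read 'c': {S} → {A, B, E}.
None of the earlier sets intersect F, but {A, B, E} does.

1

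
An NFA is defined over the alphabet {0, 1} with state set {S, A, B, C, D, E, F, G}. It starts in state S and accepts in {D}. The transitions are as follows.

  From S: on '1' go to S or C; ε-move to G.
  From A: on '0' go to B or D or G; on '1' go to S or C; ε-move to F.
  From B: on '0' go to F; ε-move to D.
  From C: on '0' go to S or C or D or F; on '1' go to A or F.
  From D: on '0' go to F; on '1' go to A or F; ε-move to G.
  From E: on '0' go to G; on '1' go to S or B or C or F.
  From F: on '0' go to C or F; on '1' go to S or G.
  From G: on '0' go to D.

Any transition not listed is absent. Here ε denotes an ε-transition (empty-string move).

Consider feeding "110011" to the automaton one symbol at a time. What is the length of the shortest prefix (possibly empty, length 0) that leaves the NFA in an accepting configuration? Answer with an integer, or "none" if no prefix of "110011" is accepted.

Start: ε-closure({S}) = {S, G}.
Read '1': S→{S, C}, G→∅; union {S, C}; ε-closure = {S, C, G}.
Read '1': S→{S, C}, C→{A, F}, G→∅; union {S, A, C, F}; ε-closure = {S, A, C, F, G}.
Read '0': S→∅, A→{B, D, G}, C→{S, C, D, F}, F→{C, F}, G→{D}; now {S, B, C, D, F, G}.
None of the earlier sets intersect F, but {S, B, C, D, F, G} does.

3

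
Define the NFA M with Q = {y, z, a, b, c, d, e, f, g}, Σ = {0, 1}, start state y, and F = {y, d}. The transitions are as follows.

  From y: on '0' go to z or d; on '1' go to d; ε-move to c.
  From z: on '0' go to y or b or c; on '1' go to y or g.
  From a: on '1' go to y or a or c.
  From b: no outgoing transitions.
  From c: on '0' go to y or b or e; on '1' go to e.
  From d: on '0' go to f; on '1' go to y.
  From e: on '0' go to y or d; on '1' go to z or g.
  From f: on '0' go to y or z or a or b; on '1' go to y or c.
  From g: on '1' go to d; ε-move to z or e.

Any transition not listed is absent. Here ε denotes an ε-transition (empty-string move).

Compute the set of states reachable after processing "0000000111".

Start: ε-closure({y}) = {y, c}.
Read '0': y→{z, d}, c→{y, b, e}; union {y, z, b, d, e}; ε-closure = {y, z, b, c, d, e}.
Read '0': y→{z, d}, z→{y, b, c}, b→∅, c→{y, b, e}, d→{f}, e→{y, d}; now {y, z, b, c, d, e, f}.
Read '0': y→{z, d}, z→{y, b, c}, b→∅, c→{y, b, e}, d→{f}, e→{y, d}, f→{y, z, a, b}; now {y, z, a, b, c, d, e, f}.
Read '0': y→{z, d}, z→{y, b, c}, a→∅, b→∅, c→{y, b, e}, d→{f}, e→{y, d}, f→{y, z, a, b}; now {y, z, a, b, c, d, e, f}.
Read '0': y→{z, d}, z→{y, b, c}, a→∅, b→∅, c→{y, b, e}, d→{f}, e→{y, d}, f→{y, z, a, b}; now {y, z, a, b, c, d, e, f}.
Read '0': y→{z, d}, z→{y, b, c}, a→∅, b→∅, c→{y, b, e}, d→{f}, e→{y, d}, f→{y, z, a, b}; now {y, z, a, b, c, d, e, f}.
Read '0': y→{z, d}, z→{y, b, c}, a→∅, b→∅, c→{y, b, e}, d→{f}, e→{y, d}, f→{y, z, a, b}; now {y, z, a, b, c, d, e, f}.
Read '1': y→{d}, z→{y, g}, a→{y, a, c}, b→∅, c→{e}, d→{y}, e→{z, g}, f→{y, c}; now {y, z, a, c, d, e, g}.
Read '1': y→{d}, z→{y, g}, a→{y, a, c}, c→{e}, d→{y}, e→{z, g}, g→{d}; now {y, z, a, c, d, e, g}.
Read '1': y→{d}, z→{y, g}, a→{y, a, c}, c→{e}, d→{y}, e→{z, g}, g→{d}; now {y, z, a, c, d, e, g}.

{y, z, a, c, d, e, g}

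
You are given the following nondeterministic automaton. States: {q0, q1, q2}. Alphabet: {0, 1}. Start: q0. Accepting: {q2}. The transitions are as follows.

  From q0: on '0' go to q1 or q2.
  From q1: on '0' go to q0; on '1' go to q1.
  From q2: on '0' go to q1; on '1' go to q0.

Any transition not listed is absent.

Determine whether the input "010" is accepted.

Yes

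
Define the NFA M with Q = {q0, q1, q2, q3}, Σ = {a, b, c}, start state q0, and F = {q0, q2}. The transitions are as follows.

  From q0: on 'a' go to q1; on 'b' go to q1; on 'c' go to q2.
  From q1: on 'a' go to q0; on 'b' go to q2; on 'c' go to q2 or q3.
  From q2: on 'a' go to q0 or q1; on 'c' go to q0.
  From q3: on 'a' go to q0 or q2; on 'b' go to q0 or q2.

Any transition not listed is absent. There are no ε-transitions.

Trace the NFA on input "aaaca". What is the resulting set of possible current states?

{q0, q1, q2}

Start in {q0}.
Read 'a': {q0} → {q1}.
Read 'a': {q1} → {q0}.
Read 'a': {q0} → {q1}.
Read 'c': {q1} → {q2, q3}.
Read 'a': {q2, q3} → {q0, q1, q2}.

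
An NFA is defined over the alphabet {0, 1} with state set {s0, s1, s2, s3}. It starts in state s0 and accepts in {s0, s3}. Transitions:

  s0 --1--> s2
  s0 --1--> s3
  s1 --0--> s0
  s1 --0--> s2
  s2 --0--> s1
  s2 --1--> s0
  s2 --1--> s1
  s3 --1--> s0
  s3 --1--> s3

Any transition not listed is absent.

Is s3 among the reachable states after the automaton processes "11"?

Start in {s0}.
Read '1': {s0} → {s2, s3}.
Read '1': {s2, s3} → {s0, s1, s3}.
State s3 is in {s0, s1, s3}.

Yes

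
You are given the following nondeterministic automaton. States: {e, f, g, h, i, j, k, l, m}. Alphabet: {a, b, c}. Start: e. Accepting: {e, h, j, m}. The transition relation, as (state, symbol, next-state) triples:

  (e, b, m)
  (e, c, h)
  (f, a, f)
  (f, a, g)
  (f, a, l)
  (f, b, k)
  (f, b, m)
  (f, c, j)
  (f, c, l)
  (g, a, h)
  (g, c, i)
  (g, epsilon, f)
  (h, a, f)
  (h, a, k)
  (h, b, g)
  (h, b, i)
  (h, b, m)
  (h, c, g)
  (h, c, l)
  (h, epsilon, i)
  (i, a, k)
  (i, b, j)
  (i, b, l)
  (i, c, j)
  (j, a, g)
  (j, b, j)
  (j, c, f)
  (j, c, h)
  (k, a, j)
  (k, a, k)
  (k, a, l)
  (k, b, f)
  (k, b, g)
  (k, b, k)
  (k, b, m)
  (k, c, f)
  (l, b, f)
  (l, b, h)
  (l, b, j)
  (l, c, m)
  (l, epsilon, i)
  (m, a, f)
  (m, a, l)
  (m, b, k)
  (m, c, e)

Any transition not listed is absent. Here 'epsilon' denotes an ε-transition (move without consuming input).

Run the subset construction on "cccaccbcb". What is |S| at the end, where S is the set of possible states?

8

Start in {e}.
Read 'c': e→{h}; union {h}; ε-closure = {h, i}.
Read 'c': h→{g, l}, i→{j}; union {g, j, l}; ε-closure = {f, g, i, j, l}.
Read 'c': f→{j, l}, g→{i}, i→{j}, j→{f, h}, l→{m}; now {f, h, i, j, l, m}.
Read 'a': f→{f, g, l}, h→{f, k}, i→{k}, j→{g}, l→∅, m→{f, l}; union {f, g, k, l}; ε-closure = {f, g, i, k, l}.
Read 'c': f→{j, l}, g→{i}, i→{j}, k→{f}, l→{m}; now {f, i, j, l, m}.
Read 'c': f→{j, l}, i→{j}, j→{f, h}, l→{m}, m→{e}; union {e, f, h, j, l, m}; ε-closure = {e, f, h, i, j, l, m}.
Read 'b': e→{m}, f→{k, m}, h→{g, i, m}, i→{j, l}, j→{j}, l→{f, h, j}, m→{k}; now {f, g, h, i, j, k, l, m}.
Read 'c': f→{j, l}, g→{i}, h→{g, l}, i→{j}, j→{f, h}, k→{f}, l→{m}, m→{e}; now {e, f, g, h, i, j, l, m}.
Read 'b': e→{m}, f→{k, m}, g→∅, h→{g, i, m}, i→{j, l}, j→{j}, l→{f, h, j}, m→{k}; now {f, g, h, i, j, k, l, m}.
That set has 8 states.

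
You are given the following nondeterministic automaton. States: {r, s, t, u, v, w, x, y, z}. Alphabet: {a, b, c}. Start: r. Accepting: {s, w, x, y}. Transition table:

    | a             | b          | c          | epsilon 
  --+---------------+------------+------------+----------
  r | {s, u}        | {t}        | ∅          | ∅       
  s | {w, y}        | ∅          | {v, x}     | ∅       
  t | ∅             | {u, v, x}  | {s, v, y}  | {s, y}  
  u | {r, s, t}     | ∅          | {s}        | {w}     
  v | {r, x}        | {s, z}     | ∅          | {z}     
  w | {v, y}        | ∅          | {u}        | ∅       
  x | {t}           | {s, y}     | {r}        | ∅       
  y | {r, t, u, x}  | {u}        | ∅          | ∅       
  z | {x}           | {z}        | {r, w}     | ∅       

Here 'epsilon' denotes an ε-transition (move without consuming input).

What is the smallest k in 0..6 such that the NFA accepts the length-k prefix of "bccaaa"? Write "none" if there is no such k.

1

Start in {r}.
Read 'b': r→{t}; union {t}; ε-closure = {s, t, y}.
None of the earlier sets intersect F, but {s, t, y} does.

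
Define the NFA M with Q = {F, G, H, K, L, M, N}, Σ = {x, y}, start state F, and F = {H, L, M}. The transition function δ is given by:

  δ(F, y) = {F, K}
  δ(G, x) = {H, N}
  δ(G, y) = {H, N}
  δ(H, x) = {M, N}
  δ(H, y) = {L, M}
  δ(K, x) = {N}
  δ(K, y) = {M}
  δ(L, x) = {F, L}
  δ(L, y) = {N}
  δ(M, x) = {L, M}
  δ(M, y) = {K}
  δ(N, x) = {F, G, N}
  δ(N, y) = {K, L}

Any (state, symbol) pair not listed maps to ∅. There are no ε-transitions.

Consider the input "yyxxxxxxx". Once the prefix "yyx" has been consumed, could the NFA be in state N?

Yes

Start in {F}.
Read 'y': {F} → {F, K}.
Read 'y': {F, K} → {F, K, M}.
Read 'x': {F, K, M} → {L, M, N}.
State N is in {L, M, N}.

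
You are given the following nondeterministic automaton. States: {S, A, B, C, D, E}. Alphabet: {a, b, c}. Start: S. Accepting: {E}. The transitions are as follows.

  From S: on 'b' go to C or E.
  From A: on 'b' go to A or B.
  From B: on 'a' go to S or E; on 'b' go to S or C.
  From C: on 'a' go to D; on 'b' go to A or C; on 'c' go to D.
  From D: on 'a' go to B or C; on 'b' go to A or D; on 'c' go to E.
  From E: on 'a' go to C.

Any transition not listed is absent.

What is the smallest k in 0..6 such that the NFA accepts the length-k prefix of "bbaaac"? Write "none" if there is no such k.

1

Start in {S}.
Read 'b': S→{C, E}; now {C, E}.
None of the earlier sets intersect F, but {C, E} does.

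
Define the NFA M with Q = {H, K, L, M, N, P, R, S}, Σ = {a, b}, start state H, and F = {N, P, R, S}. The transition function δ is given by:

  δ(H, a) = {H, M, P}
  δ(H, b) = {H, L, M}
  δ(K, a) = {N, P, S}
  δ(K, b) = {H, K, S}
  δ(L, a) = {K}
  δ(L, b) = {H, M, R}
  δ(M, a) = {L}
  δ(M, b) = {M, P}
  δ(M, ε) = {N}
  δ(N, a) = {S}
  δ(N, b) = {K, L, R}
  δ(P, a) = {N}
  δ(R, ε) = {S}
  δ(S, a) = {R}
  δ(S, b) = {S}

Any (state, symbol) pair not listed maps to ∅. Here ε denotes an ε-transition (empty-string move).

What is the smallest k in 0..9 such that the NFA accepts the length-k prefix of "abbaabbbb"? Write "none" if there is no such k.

1

Start in {H}.
Read 'a': H→{H, M, P}; union {H, M, P}; ε-closure = {H, M, N, P}.
None of the earlier sets intersect F, but {H, M, N, P} does.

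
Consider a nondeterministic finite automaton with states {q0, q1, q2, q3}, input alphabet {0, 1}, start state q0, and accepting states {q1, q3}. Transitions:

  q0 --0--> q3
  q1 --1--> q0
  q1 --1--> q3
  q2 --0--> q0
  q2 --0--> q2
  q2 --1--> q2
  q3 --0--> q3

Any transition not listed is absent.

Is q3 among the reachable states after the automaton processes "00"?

Start in {q0}.
Read '0': q0→{q3}; now {q3}.
Read '0': q3→{q3}; now {q3}.
State q3 is in {q3}.

Yes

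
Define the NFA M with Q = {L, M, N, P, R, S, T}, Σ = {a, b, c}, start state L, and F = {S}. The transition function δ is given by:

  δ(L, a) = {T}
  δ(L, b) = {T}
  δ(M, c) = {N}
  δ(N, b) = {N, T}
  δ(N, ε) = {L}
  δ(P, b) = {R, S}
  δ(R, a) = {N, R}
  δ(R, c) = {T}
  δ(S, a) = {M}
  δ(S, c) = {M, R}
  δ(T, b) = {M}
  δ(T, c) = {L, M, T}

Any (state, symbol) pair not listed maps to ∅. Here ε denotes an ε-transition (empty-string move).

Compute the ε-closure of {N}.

{L, N}

Begin with {N}.
ε-move N → L; add L.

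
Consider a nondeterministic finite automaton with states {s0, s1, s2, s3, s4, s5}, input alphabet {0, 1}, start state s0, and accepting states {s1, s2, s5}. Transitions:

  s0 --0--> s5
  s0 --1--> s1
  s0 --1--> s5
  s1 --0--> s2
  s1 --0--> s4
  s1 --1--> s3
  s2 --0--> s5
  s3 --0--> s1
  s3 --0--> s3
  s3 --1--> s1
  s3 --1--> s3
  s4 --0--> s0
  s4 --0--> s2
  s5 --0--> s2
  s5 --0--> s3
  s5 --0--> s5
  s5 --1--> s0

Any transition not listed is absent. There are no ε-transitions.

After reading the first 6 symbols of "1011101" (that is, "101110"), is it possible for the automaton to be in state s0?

No

Start in {s0}.
Read '1': s0→{s1, s5}; now {s1, s5}.
Read '0': s1→{s2, s4}, s5→{s2, s3, s5}; now {s2, s3, s4, s5}.
Read '1': s2→∅, s3→{s1, s3}, s4→∅, s5→{s0}; now {s0, s1, s3}.
Read '1': s0→{s1, s5}, s1→{s3}, s3→{s1, s3}; now {s1, s3, s5}.
Read '1': s1→{s3}, s3→{s1, s3}, s5→{s0}; now {s0, s1, s3}.
Read '0': s0→{s5}, s1→{s2, s4}, s3→{s1, s3}; now {s1, s2, s3, s4, s5}.
State s0 is not in {s1, s2, s3, s4, s5}.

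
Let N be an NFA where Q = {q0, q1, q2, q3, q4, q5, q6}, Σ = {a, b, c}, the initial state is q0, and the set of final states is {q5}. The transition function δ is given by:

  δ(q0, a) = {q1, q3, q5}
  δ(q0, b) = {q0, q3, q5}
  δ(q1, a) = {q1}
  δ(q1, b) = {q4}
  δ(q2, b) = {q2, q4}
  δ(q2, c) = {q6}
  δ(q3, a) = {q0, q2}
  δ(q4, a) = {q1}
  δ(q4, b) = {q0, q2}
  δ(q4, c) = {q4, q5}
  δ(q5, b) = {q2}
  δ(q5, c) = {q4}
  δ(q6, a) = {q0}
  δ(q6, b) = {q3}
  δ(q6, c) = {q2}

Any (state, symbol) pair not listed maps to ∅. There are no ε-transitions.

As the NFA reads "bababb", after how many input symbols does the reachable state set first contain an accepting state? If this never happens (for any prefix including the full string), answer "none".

1

Start in {q0}.
Read 'b': q0→{q0, q3, q5}; now {q0, q3, q5}.
None of the earlier sets intersect F, but {q0, q3, q5} does.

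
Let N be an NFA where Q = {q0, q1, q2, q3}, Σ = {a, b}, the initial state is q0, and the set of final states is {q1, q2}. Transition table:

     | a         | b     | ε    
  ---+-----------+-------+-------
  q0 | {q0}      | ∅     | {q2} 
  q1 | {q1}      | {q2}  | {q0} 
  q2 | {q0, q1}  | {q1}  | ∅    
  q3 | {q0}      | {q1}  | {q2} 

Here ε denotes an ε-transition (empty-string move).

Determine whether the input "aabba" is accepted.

Start: ε-closure({q0}) = {q0, q2}.
Read 'a': {q0, q2} → {q0, q1, q2}.
Read 'a': {q0, q1, q2} → {q0, q1, q2}.
Read 'b': {q0, q1, q2} → {q0, q1, q2}.
Read 'b': {q0, q1, q2} → {q0, q1, q2}.
Read 'a': {q0, q1, q2} → {q0, q1, q2}.
The final set {q0, q1, q2} contains the accepting states q1, q2.

Yes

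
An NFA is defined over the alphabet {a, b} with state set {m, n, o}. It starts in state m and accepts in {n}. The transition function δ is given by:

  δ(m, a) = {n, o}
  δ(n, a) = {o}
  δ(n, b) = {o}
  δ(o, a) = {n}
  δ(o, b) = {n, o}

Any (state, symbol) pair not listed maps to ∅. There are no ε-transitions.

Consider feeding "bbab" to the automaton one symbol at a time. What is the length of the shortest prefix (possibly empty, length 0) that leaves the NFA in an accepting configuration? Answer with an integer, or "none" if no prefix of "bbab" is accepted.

Start in {m}.
Read 'b': m→∅; now ∅.
The set is empty and remains empty for the remaining 3 symbols.
No reachable set along the way intersects F.

none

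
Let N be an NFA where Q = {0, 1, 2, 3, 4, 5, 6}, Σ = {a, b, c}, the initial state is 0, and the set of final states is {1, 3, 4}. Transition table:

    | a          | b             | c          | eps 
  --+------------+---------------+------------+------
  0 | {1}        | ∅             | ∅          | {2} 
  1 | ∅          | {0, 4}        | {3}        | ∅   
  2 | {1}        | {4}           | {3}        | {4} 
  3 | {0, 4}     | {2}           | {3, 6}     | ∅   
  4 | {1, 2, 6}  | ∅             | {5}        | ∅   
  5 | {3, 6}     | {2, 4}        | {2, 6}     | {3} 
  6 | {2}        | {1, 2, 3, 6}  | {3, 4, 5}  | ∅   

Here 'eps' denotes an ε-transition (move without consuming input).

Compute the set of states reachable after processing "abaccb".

{1, 2, 3, 4, 6}

Start: ε-closure({0}) = {0, 2, 4}.
Read 'a': {0, 2, 4} → {1, 2, 4, 6}.
Read 'b': {1, 2, 4, 6} → {0, 1, 2, 3, 4, 6}.
Read 'a': {0, 1, 2, 3, 4, 6} → {0, 1, 2, 4, 6}.
Read 'c': {0, 1, 2, 4, 6} → {3, 4, 5}.
Read 'c': {3, 4, 5} → {2, 3, 4, 5, 6}.
Read 'b': {2, 3, 4, 5, 6} → {1, 2, 3, 4, 6}.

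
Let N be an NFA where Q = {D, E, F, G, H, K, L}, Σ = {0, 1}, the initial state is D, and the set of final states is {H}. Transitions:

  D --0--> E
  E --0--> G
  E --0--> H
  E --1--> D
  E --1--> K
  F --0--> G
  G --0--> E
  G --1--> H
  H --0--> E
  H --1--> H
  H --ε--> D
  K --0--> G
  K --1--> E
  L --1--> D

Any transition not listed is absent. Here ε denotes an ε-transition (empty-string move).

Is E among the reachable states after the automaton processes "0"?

Yes

Start in {D}.
Read '0': D→{E}; now {E}.
State E is in {E}.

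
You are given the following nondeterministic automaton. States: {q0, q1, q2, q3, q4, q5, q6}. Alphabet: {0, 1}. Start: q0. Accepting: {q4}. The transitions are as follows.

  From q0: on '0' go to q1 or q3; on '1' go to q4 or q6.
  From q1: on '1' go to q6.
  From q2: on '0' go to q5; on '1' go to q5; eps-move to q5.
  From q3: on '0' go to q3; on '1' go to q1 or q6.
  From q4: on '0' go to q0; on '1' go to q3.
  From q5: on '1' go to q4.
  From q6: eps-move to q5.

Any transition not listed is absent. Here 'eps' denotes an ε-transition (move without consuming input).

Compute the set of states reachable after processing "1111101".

{q1, q4, q5, q6}

Start in {q0}.
Read '1': {q0} → {q4, q5, q6}.
Read '1': {q4, q5, q6} → {q3, q4}.
Read '1': {q3, q4} → {q1, q3, q5, q6}.
Read '1': {q1, q3, q5, q6} → {q1, q4, q5, q6}.
Read '1': {q1, q4, q5, q6} → {q3, q4, q5, q6}.
Read '0': {q3, q4, q5, q6} → {q0, q3}.
Read '1': {q0, q3} → {q1, q4, q5, q6}.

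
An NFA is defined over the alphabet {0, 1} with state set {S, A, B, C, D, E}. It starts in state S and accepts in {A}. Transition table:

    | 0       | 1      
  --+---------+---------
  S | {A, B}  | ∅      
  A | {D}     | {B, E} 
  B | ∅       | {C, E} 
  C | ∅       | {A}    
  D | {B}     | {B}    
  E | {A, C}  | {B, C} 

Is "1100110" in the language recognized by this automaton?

Start in {S}.
Read '1': {S} → ∅.
The set is empty and remains empty for the remaining 6 symbols.
The final set ∅ contains no accepting state.

No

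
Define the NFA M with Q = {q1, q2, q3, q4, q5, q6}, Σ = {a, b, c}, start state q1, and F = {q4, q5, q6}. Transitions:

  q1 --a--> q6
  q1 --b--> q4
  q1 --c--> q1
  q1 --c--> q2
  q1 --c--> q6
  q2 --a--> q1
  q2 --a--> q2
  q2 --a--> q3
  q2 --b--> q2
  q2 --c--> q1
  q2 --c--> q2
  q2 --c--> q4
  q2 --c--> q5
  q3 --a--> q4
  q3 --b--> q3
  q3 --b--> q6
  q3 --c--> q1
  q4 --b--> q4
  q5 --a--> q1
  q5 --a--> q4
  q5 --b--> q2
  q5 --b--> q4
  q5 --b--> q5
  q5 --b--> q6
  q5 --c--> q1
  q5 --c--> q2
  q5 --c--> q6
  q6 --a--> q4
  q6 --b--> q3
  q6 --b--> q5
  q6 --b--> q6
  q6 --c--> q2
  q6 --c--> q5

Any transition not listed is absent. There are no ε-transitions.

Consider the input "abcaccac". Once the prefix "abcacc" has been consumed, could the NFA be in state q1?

Start in {q1}.
Read 'a': {q1} → {q6}.
Read 'b': {q6} → {q3, q5, q6}.
Read 'c': {q3, q5, q6} → {q1, q2, q5, q6}.
Read 'a': {q1, q2, q5, q6} → {q1, q2, q3, q4, q6}.
Read 'c': {q1, q2, q3, q4, q6} → {q1, q2, q4, q5, q6}.
Read 'c': {q1, q2, q4, q5, q6} → {q1, q2, q4, q5, q6}.
State q1 is in {q1, q2, q4, q5, q6}.

Yes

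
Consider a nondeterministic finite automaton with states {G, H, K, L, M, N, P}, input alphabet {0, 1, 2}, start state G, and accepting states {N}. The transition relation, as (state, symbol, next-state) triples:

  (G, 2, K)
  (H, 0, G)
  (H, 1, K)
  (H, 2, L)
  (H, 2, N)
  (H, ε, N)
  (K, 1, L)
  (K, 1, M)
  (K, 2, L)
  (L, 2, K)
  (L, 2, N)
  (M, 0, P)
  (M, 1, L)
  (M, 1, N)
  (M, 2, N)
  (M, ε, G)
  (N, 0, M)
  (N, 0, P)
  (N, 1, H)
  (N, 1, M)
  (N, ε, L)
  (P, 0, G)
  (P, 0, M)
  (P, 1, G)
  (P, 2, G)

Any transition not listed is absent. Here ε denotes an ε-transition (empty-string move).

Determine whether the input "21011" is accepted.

Start in {G}.
Read '2': G→{K}; now {K}.
Read '1': K→{L, M}; union {L, M}; ε-closure = {G, L, M}.
Read '0': G→∅, L→∅, M→{P}; now {P}.
Read '1': P→{G}; now {G}.
Read '1': G→∅; now ∅.
The final set ∅ contains no accepting state.

No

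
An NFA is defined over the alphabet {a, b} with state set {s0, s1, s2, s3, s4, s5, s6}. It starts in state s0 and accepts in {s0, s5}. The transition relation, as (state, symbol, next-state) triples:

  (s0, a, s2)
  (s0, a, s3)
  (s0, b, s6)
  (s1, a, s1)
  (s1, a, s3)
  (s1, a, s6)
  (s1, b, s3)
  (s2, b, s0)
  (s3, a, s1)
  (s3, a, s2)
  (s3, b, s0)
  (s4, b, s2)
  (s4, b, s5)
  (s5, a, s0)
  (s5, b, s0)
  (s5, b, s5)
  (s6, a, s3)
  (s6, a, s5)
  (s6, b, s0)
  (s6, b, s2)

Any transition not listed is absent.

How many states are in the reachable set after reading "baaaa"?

Start in {s0}.
Read 'b': s0→{s6}; now {s6}.
Read 'a': s6→{s3, s5}; now {s3, s5}.
Read 'a': s3→{s1, s2}, s5→{s0}; now {s0, s1, s2}.
Read 'a': s0→{s2, s3}, s1→{s1, s3, s6}, s2→∅; now {s1, s2, s3, s6}.
Read 'a': s1→{s1, s3, s6}, s2→∅, s3→{s1, s2}, s6→{s3, s5}; now {s1, s2, s3, s5, s6}.
That set has 5 states.

5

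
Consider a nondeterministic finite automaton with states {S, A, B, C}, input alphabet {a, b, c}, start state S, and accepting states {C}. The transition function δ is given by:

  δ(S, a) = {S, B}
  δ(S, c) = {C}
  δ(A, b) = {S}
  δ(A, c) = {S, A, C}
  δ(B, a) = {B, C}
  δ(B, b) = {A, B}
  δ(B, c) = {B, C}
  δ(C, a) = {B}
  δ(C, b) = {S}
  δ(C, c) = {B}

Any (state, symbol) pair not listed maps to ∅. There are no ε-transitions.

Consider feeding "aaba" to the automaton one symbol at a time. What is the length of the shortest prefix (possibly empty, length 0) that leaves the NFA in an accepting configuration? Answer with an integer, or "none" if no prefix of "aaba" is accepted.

2

Start in {S}.
Read 'a': S→{S, B}; now {S, B}.
Read 'a': S→{S, B}, B→{B, C}; now {S, B, C}.
None of the earlier sets intersect F, but {S, B, C} does.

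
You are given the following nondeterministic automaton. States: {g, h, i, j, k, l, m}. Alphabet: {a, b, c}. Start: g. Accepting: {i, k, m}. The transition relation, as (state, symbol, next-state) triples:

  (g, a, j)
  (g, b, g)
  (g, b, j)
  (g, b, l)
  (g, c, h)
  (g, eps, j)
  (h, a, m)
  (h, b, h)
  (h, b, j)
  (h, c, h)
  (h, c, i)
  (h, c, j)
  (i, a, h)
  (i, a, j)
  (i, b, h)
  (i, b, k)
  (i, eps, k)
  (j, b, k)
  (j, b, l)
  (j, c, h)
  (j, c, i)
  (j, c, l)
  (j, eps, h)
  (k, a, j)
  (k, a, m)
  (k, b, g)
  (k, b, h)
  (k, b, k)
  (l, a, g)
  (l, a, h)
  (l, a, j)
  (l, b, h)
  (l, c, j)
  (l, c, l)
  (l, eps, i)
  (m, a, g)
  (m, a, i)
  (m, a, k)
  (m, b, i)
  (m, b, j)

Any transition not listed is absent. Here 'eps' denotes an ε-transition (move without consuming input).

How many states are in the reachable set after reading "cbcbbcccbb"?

Start: ε-closure({g}) = {g, h, j}.
Read 'c': {g, h, j} → {h, i, j, k, l}.
Read 'b': {h, i, j, k, l} → {g, h, i, j, k, l}.
Read 'c': {g, h, i, j, k, l} → {h, i, j, k, l}.
Read 'b': {h, i, j, k, l} → {g, h, i, j, k, l}.
Read 'b': {g, h, i, j, k, l} → {g, h, i, j, k, l}.
Read 'c': {g, h, i, j, k, l} → {h, i, j, k, l}.
Read 'c': {h, i, j, k, l} → {h, i, j, k, l}.
Read 'c': {h, i, j, k, l} → {h, i, j, k, l}.
Read 'b': {h, i, j, k, l} → {g, h, i, j, k, l}.
Read 'b': {g, h, i, j, k, l} → {g, h, i, j, k, l}.
That set has 6 states.

6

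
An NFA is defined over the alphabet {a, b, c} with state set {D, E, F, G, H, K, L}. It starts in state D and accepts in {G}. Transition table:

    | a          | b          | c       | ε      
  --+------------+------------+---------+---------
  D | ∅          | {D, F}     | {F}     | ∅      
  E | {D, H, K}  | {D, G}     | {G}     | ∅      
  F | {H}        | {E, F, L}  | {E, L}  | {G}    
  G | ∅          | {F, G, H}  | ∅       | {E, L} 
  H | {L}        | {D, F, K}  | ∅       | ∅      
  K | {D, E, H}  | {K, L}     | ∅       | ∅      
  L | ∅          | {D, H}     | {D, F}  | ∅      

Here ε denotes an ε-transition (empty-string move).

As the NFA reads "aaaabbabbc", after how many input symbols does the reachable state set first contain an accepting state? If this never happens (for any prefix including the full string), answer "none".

none

Start in {D}.
Read 'a': D→∅; now ∅.
The set is empty and remains empty for the remaining 9 symbols.
No reachable set along the way intersects F.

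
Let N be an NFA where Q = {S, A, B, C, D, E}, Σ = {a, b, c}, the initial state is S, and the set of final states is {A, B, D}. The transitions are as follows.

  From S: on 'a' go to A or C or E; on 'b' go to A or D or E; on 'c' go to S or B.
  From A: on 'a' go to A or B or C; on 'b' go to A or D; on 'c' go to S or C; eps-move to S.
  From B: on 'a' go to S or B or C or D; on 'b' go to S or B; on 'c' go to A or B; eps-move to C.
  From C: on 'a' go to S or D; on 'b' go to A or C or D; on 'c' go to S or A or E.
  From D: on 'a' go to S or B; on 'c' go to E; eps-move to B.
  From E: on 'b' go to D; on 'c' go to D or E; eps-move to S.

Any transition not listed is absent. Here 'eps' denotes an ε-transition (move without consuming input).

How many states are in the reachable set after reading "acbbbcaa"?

Start in {S}.
Read 'a': S→{A, C, E}; union {A, C, E}; ε-closure = {S, A, C, E}.
Read 'c': S→{S, B}, A→{S, C}, C→{S, A, E}, E→{D, E}; now {S, A, B, C, D, E}.
Read 'b': S→{A, D, E}, A→{A, D}, B→{S, B}, C→{A, C, D}, D→∅, E→{D}; now {S, A, B, C, D, E}.
Read 'b': S→{A, D, E}, A→{A, D}, B→{S, B}, C→{A, C, D}, D→∅, E→{D}; now {S, A, B, C, D, E}.
Read 'b': S→{A, D, E}, A→{A, D}, B→{S, B}, C→{A, C, D}, D→∅, E→{D}; now {S, A, B, C, D, E}.
Read 'c': S→{S, B}, A→{S, C}, B→{A, B}, C→{S, A, E}, D→{E}, E→{D, E}; now {S, A, B, C, D, E}.
Read 'a': S→{A, C, E}, A→{A, B, C}, B→{S, B, C, D}, C→{S, D}, D→{S, B}, E→∅; now {S, A, B, C, D, E}.
Read 'a': S→{A, C, E}, A→{A, B, C}, B→{S, B, C, D}, C→{S, D}, D→{S, B}, E→∅; now {S, A, B, C, D, E}.
That set has 6 states.

6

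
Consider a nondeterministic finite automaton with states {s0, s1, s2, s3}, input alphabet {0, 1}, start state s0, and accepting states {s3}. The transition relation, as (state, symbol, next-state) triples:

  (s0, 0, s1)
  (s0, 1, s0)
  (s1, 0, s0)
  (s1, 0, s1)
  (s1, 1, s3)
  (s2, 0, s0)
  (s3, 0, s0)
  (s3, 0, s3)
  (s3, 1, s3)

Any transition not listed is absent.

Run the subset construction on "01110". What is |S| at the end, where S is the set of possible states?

Start in {s0}.
Read '0': s0→{s1}; now {s1}.
Read '1': s1→{s3}; now {s3}.
Read '1': s3→{s3}; now {s3}.
Read '1': s3→{s3}; now {s3}.
Read '0': s3→{s0, s3}; now {s0, s3}.
That set has 2 states.

2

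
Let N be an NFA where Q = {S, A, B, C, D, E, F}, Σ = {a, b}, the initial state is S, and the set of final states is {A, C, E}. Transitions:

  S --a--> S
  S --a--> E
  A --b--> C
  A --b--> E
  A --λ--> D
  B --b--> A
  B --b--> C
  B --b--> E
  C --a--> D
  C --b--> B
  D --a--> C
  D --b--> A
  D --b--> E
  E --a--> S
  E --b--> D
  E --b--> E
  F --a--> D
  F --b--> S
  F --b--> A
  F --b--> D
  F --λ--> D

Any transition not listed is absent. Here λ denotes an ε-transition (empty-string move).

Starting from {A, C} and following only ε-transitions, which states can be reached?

Begin with {A, C}.
ε-move A → D; add D.

{A, C, D}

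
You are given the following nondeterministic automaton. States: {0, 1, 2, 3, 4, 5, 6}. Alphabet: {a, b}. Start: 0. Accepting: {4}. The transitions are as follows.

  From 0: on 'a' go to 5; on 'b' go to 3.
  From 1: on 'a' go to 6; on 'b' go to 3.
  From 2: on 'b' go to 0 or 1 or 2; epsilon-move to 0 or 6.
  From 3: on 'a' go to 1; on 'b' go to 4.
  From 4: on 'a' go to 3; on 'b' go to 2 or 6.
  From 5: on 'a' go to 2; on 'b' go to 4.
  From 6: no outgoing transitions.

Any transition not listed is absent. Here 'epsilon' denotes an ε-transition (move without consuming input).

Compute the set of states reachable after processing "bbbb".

{0, 1, 2, 3, 6}

Start in {0}.
Read 'b': {0} → {3}.
Read 'b': {3} → {4}.
Read 'b': {4} → {0, 2, 6}.
Read 'b': {0, 2, 6} → {0, 1, 2, 3, 6}.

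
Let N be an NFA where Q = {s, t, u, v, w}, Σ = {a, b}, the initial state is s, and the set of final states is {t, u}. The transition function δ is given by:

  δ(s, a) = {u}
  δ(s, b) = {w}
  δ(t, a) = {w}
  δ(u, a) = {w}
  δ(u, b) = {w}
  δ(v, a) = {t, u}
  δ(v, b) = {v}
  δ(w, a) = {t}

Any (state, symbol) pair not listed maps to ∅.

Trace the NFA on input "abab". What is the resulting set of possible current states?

Start in {s}.
Read 'a': {s} → {u}.
Read 'b': {u} → {w}.
Read 'a': {w} → {t}.
Read 'b': {t} → ∅.

∅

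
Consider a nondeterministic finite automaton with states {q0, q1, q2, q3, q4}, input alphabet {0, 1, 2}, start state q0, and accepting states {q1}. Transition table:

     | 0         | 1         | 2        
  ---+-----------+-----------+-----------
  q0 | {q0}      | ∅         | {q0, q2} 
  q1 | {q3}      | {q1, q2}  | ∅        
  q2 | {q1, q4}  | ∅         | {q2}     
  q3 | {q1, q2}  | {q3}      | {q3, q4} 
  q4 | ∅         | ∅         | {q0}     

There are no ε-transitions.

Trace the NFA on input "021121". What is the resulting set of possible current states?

∅

Start in {q0}.
Read '0': q0→{q0}; now {q0}.
Read '2': q0→{q0, q2}; now {q0, q2}.
Read '1': q0→∅, q2→∅; now ∅.
The set is empty and remains empty for the remaining 3 symbols.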